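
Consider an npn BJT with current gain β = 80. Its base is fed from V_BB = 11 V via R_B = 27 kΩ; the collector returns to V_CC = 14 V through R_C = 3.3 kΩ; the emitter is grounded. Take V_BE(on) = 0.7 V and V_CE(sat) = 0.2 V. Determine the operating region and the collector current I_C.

saturation; I_C ≈ 4.2 mA

Assume active: I_B = (11 − 0.7)/27 = 0.381 mA, giving I_C = β·I_B = 30.5 mA.
But then V_CE = 14 − 30.5×3.3 = -86.7 V < V_CE(sat) = 0.2 V — impossible in the active region.
So the transistor is saturated. With V_CE = 0.2 V, I_C = (V_CC − 0.2)/R_C = 13.8/3.3 = 4.18 mA.
Check: β·I_B = 30.5 mA > I_C = 4.18 mA, confirming saturation.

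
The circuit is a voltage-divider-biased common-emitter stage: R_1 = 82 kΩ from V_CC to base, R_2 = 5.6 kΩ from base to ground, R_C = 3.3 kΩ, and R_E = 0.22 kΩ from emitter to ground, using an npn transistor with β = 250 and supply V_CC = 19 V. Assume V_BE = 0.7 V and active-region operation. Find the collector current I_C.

I_C ≈ 2.1 mA

Thevenize the base divider: V_Th = V_CC·R_2/(R_1+R_2) = 19×5.6/87.6 = 1.21 V, R_Th = R_1‖R_2 = 5.24 kΩ.
Base-emitter loop: V_Th = I_B·R_Th + V_BE + (β+1)I_B·R_E, so I_B = (1.21 − 0.7) / (5.24 + 251×0.22) = 0.00851 mA.
I_C = β·I_B = 250×0.00851 = 2.13 mA, and I_E = (β+1)I_B = 2.14 mA.
V_CE = V_CC − I_C·R_C − I_E·R_E = 19 − 2.13×3.3 − 2.14×0.22 = 11.5 V.
V_CE = 11.5 V > 0.2 V confirms active-region operation.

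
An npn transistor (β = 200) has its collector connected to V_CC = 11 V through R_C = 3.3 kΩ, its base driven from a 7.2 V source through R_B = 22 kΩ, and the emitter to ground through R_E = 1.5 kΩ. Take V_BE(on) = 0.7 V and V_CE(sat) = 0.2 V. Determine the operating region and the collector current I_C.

saturation; I_C ≈ 2.2 mA

Assume active: I_B = (7.2 − 0.7)/(22 + 201×1.5) = 0.0201 mA, I_C = β·I_B = 4.02 mA.
Then V_CE = 11 − 4.02×3.3 − 4.04×1.5 = -8.32 V < 0.2 V — the active assumption fails.
Re-solve with V_CE = 0.2 V. KCL at the emitter: V_E/R_E = (V_BB−0.7−V_E)/R_B + (V_CC−0.2−V_E)/R_C, giving V_E = 3.51 V.
I_C = (V_CC − 0.2 − V_E)/R_C = (10.8 − 3.51)/3.3 = 2.21 mA.
Check: I_B = (6.5 − 3.51)/22 = 0.136 mA, and β·I_B = 27.1 mA > I_C, confirming saturation.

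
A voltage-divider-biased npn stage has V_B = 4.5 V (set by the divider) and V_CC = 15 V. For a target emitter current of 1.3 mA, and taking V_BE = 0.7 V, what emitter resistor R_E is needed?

V_E = V_B − V_BE = 4.5 − 0.7 = 3.8 V.
R_E = V_E / I_E = 3.8 / 1.3 = 2.92 kΩ.

R_E ≈ 2.9 kΩ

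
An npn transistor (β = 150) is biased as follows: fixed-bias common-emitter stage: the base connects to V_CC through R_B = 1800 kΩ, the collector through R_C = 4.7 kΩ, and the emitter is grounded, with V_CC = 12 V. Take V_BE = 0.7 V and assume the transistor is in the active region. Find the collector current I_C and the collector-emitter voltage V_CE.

Base loop: V_CC = I_B·R_B + V_BE, so I_B = (12 − 0.7)/1800 kΩ = 0.00628 mA.
In the active region I_C = β·I_B = 150 × 0.00628 = 0.942 mA.
Collector loop: V_CE = V_CC − I_C·R_C = 12 − 0.942×4.7 = 7.57 V.
Since V_CE = 7.57 V > V_CE(sat) ≈ 0.2 V, the transistor is in the active region as assumed.

I_C ≈ 0.94 mA, V_CE ≈ 7.6 V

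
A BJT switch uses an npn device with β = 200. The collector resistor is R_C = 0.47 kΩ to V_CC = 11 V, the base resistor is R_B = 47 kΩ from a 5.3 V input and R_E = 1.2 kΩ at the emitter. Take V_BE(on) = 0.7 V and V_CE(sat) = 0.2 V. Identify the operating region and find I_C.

active; I_C ≈ 3.2 mA

Assume active. Base-emitter loop: I_B = (V_BB − V_BE)/(R_B + (β+1)R_E) = (5.3 − 0.7)/(47 + 201×1.2) = 0.016 mA.
I_C = β·I_B = 200×0.016 = 3.19 mA.
V_CE = V_CC − I_C·R_C − I_E·R_E = 11 − 3.19×0.47 − 3.21×1.2 = 5.65 V > V_CE(sat), so the active-region assumption holds.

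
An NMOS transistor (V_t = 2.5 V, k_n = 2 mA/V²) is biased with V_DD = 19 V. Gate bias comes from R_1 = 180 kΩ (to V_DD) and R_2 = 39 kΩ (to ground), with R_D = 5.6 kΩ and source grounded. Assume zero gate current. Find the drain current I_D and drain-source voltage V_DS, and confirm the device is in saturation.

I_D ≈ 0.78 mA, V_DS ≈ 15 V

V_G = V_DD·R_2/(R_1+R_2) = 19×39/219 = 3.38 V. With the source grounded, V_GS = V_G = 3.38 V.
Assume saturation: I_D = (k_n/2)(V_GS − V_t)² = (2/2)×(3.38 − 2.5)² = 1×0.884² = 0.781 mA.
V_DS = V_DD − I_D·R_D = 19 − 0.781×5.6 = 14.6 V.
Saturation requires V_DS ≥ V_GS − V_t = 0.884 V; 14.6 ≥ 0.884 ✓.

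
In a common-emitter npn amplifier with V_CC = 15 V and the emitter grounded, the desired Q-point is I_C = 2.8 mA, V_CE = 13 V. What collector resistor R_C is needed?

R_C ≈ 0.71 kΩ

Collector loop: V_CC = I_C·R_C + V_CE.
R_C = (V_CC − V_CE)/I_C = (15 − 13)/2.8 = 0.714 kΩ.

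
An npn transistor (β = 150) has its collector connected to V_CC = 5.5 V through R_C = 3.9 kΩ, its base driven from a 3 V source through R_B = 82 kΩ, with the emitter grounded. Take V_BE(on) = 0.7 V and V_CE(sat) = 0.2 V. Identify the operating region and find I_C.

saturation; I_C ≈ 1.4 mA

Assume active: I_B = (3 − 0.7)/82 = 0.028 mA, giving I_C = β·I_B = 4.21 mA.
But then V_CE = 5.5 − 4.21×3.9 = -10.9 V < V_CE(sat) = 0.2 V — impossible in the active region.
So the transistor is saturated. With V_CE = 0.2 V, I_C = (V_CC − 0.2)/R_C = 5.3/3.9 = 1.36 mA.
Check: β·I_B = 4.21 mA > I_C = 1.36 mA, confirming saturation.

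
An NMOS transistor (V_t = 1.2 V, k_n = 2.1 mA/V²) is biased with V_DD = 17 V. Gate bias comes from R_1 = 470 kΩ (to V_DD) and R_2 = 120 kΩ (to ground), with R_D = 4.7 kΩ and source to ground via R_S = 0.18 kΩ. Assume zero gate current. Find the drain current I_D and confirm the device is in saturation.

I_D ≈ 3.1 mA

V_G = V_DD·R_2/(R_1+R_2) = 17×120/590 = 3.46 V.
Assume saturation: I_D = (k_n/2)(V_GS − V_t)² with V_GS = V_G − I_D·R_S = 3.46 − 0.18·I_D.
Substituting gives 0.034·I_D² − 1.85·I_D + 5.35 = 0, with roots I_D = 3.06 or 51.4 mA.
The root I_D = 51.4 mA gives V_GS = -5.8 V ≤ V_t, so take I_D = 3.06 mA.
Then V_GS = 2.91 V and V_DS = V_DD − I_D(R_D+R_S) = 17 − 3.06×4.88 = 2.07 V.
Saturation requires V_DS ≥ V_GS − V_t = 1.71 V; 2.07 ≥ 1.71 ✓.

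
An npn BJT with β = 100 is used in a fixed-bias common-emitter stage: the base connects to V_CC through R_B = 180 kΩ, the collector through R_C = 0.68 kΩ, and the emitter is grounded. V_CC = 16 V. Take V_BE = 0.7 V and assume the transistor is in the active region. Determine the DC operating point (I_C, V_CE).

I_C ≈ 8.5 mA, V_CE ≈ 10 V

Base loop: V_CC = I_B·R_B + V_BE, so I_B = (16 − 0.7)/180 kΩ = 0.085 mA.
In the active region I_C = β·I_B = 100 × 0.085 = 8.5 mA.
Collector loop: V_CE = V_CC − I_C·R_C = 16 − 8.5×0.68 = 10.2 V.
Since V_CE = 10.2 V > V_CE(sat) ≈ 0.2 V, the transistor is in the active region as assumed.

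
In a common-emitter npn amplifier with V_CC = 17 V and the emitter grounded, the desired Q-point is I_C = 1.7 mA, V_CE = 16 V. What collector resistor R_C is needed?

Collector loop: V_CC = I_C·R_C + V_CE.
R_C = (V_CC − V_CE)/I_C = (17 − 16)/1.7 = 0.588 kΩ.

R_C ≈ 0.59 kΩ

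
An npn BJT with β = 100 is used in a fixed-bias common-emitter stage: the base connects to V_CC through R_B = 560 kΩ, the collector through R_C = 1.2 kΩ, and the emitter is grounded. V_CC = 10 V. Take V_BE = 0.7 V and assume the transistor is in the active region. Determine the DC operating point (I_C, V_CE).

I_C ≈ 1.7 mA, V_CE ≈ 8 V

Base loop: V_CC = I_B·R_B + V_BE, so I_B = (10 − 0.7)/560 kΩ = 0.0166 mA.
In the active region I_C = β·I_B = 100 × 0.0166 = 1.66 mA.
Collector loop: V_CE = V_CC − I_C·R_C = 10 − 1.66×1.2 = 8.01 V.
Since V_CE = 8.01 V > V_CE(sat) ≈ 0.2 V, the transistor is in the active region as assumed.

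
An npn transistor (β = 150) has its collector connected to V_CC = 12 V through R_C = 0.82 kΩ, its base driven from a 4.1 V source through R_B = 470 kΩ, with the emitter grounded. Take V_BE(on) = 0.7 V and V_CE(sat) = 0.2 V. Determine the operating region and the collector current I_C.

active; I_C ≈ 1.1 mA

Assume active. Base-emitter loop: I_B = (V_BB − V_BE)/R_B = (4.1 − 0.7)/470 = 0.00723 mA.
I_C = β·I_B = 150×0.00723 = 1.09 mA.
V_CE = V_CC − I_C·R_C = 12 − 1.09×0.82 = 11.1 V > V_CE(sat), so the active-region assumption holds.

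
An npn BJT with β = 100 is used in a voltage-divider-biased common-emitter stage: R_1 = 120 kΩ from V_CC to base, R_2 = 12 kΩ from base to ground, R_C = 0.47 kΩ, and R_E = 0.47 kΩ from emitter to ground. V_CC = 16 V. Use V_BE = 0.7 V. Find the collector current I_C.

Thevenize the base divider: V_Th = V_CC·R_2/(R_1+R_2) = 16×12/132 = 1.45 V, R_Th = R_1‖R_2 = 10.9 kΩ.
Base-emitter loop: V_Th = I_B·R_Th + V_BE + (β+1)I_B·R_E, so I_B = (1.45 − 0.7) / (10.9 + 101×0.47) = 0.0129 mA.
I_C = β·I_B = 100×0.0129 = 1.29 mA, and I_E = (β+1)I_B = 1.31 mA.
V_CE = V_CC − I_C·R_C − I_E·R_E = 16 − 1.29×0.47 − 1.31×0.47 = 14.8 V.
V_CE = 14.8 V > 0.2 V confirms active-region operation.

I_C ≈ 1.3 mA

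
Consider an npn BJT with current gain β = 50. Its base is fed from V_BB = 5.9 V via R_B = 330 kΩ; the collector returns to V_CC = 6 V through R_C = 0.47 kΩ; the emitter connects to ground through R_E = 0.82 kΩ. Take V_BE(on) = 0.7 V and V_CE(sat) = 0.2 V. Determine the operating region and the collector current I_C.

Assume active. Base-emitter loop: I_B = (V_BB − V_BE)/(R_B + (β+1)R_E) = (5.9 − 0.7)/(330 + 51×0.82) = 0.014 mA.
I_C = β·I_B = 50×0.014 = 0.699 mA.
V_CE = V_CC − I_C·R_C − I_E·R_E = 6 − 0.699×0.47 − 0.713×0.82 = 5.09 V > V_CE(sat), so the active-region assumption holds.

active; I_C ≈ 0.7 mA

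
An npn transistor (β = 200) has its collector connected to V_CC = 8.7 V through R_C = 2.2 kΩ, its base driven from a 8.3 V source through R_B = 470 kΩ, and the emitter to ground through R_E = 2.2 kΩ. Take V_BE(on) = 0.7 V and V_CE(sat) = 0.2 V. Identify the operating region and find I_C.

Assume active. Base-emitter loop: I_B = (V_BB − V_BE)/(R_B + (β+1)R_E) = (8.3 − 0.7)/(470 + 201×2.2) = 0.00833 mA.
I_C = β·I_B = 200×0.00833 = 1.67 mA.
V_CE = V_CC − I_C·R_C − I_E·R_E = 8.7 − 1.67×2.2 − 1.67×2.2 = 1.35 V > V_CE(sat), so the active-region assumption holds.

active; I_C ≈ 1.7 mA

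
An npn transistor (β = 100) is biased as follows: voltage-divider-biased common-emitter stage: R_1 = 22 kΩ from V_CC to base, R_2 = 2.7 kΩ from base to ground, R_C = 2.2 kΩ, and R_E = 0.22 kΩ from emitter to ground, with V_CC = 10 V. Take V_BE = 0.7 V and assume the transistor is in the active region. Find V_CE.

V_CE ≈ 6.1 V

Thevenize the base divider: V_Th = V_CC·R_2/(R_1+R_2) = 10×2.7/24.7 = 1.09 V, R_Th = R_1‖R_2 = 2.4 kΩ.
Base-emitter loop: V_Th = I_B·R_Th + V_BE + (β+1)I_B·R_E, so I_B = (1.09 − 0.7) / (2.4 + 101×0.22) = 0.016 mA.
I_C = β·I_B = 100×0.016 = 1.6 mA, and I_E = (β+1)I_B = 1.61 mA.
V_CE = V_CC − I_C·R_C − I_E·R_E = 10 − 1.6×2.2 − 1.61×0.22 = 6.13 V.
V_CE = 6.13 V > 0.2 V confirms active-region operation.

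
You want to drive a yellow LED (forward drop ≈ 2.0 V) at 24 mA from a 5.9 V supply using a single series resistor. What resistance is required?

The resistor drops V_S − V_D = 5.9 − 2.0 = 3.9 V at 24 mA.
R = 3.9 V / 24 mA = 0.163 kΩ.

R ≈ 0.16 kΩ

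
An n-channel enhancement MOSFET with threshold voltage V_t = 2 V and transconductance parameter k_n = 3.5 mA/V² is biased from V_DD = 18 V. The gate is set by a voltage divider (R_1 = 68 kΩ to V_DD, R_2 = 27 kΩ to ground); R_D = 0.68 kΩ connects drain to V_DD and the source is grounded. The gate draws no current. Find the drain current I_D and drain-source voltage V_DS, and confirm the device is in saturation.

I_D ≈ 17 mA, V_DS ≈ 6.4 V

V_G = V_DD·R_2/(R_1+R_2) = 18×27/95 = 5.12 V. With the source grounded, V_GS = V_G = 5.12 V.
Assume saturation: I_D = (k_n/2)(V_GS − V_t)² = (3.5/2)×(5.12 − 2)² = 1.75×3.12² = 17 mA.
V_DS = V_DD − I_D·R_D = 18 − 17×0.68 = 6.45 V.
Saturation requires V_DS ≥ V_GS − V_t = 3.12 V; 6.45 ≥ 3.12 ✓.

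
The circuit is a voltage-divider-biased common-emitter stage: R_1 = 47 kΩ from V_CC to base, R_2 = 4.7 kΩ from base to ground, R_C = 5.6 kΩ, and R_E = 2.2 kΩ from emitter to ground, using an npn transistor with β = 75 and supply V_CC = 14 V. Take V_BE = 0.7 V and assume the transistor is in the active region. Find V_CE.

V_CE ≈ 12 V

Thevenize the base divider: V_Th = V_CC·R_2/(R_1+R_2) = 14×4.7/51.7 = 1.27 V, R_Th = R_1‖R_2 = 4.27 kΩ.
Base-emitter loop: V_Th = I_B·R_Th + V_BE + (β+1)I_B·R_E, so I_B = (1.27 − 0.7) / (4.27 + 76×2.2) = 0.00334 mA.
I_C = β·I_B = 75×0.00334 = 0.251 mA, and I_E = (β+1)I_B = 0.254 mA.
V_CE = V_CC − I_C·R_C − I_E·R_E = 14 − 0.251×5.6 − 0.254×2.2 = 12 V.
V_CE = 12 V > 0.2 V confirms active-region operation.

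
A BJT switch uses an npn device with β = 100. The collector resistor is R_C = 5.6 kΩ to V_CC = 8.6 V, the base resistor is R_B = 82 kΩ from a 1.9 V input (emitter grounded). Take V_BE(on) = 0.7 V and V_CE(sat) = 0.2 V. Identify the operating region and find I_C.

active; I_C ≈ 1.5 mA

Assume active. Base-emitter loop: I_B = (V_BB − V_BE)/R_B = (1.9 − 0.7)/82 = 0.0146 mA.
I_C = β·I_B = 100×0.0146 = 1.46 mA.
V_CE = V_CC − I_C·R_C = 8.6 − 1.46×5.6 = 0.405 V > V_CE(sat), so the active-region assumption holds.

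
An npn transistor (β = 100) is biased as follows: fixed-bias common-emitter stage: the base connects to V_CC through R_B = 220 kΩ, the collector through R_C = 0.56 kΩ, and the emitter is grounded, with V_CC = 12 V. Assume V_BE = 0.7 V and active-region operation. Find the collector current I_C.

Base loop: V_CC = I_B·R_B + V_BE, so I_B = (12 − 0.7)/220 kΩ = 0.0514 mA.
In the active region I_C = β·I_B = 100 × 0.0514 = 5.14 mA.
Collector loop: V_CE = V_CC − I_C·R_C = 12 − 5.14×0.56 = 9.12 V.
Since V_CE = 9.12 V > V_CE(sat) ≈ 0.2 V, the transistor is in the active region as assumed.

I_C ≈ 5.1 mA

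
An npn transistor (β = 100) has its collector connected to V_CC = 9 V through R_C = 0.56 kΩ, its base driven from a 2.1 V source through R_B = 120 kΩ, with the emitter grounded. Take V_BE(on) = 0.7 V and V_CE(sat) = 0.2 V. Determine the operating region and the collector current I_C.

Assume active. Base-emitter loop: I_B = (V_BB − V_BE)/R_B = (2.1 − 0.7)/120 = 0.0117 mA.
I_C = β·I_B = 100×0.0117 = 1.17 mA.
V_CE = V_CC − I_C·R_C = 9 − 1.17×0.56 = 8.35 V > V_CE(sat), so the active-region assumption holds.

active; I_C ≈ 1.2 mA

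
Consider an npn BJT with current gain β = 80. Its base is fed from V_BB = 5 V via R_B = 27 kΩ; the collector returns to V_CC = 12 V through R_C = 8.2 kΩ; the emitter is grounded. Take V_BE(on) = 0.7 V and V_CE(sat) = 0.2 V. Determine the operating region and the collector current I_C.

saturation; I_C ≈ 1.4 mA

Assume active: I_B = (5 − 0.7)/27 = 0.159 mA, giving I_C = β·I_B = 12.7 mA.
But then V_CE = 12 − 12.7×8.2 = -92.5 V < V_CE(sat) = 0.2 V — impossible in the active region.
So the transistor is saturated. With V_CE = 0.2 V, I_C = (V_CC − 0.2)/R_C = 11.8/8.2 = 1.44 mA.
Check: β·I_B = 12.7 mA > I_C = 1.44 mA, confirming saturation.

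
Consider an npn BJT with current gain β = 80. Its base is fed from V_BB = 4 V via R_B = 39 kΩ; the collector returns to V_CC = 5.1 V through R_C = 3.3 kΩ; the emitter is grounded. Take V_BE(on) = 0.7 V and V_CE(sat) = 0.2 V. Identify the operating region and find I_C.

Assume active: I_B = (4 − 0.7)/39 = 0.0846 mA, giving I_C = β·I_B = 6.77 mA.
But then V_CE = 5.1 − 6.77×3.3 = -17.2 V < V_CE(sat) = 0.2 V — impossible in the active region.
So the transistor is saturated. With V_CE = 0.2 V, I_C = (V_CC − 0.2)/R_C = 4.9/3.3 = 1.48 mA.
Check: β·I_B = 6.77 mA > I_C = 1.48 mA, confirming saturation.

saturation; I_C ≈ 1.5 mA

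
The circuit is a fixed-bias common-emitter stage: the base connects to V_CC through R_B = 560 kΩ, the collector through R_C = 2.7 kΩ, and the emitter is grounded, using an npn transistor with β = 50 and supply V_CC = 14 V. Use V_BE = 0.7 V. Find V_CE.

Base loop: V_CC = I_B·R_B + V_BE, so I_B = (14 − 0.7)/560 kΩ = 0.0238 mA.
In the active region I_C = β·I_B = 50 × 0.0238 = 1.19 mA.
Collector loop: V_CE = V_CC − I_C·R_C = 14 − 1.19×2.7 = 10.8 V.
Since V_CE = 10.8 V > V_CE(sat) ≈ 0.2 V, the transistor is in the active region as assumed.

V_CE ≈ 11 V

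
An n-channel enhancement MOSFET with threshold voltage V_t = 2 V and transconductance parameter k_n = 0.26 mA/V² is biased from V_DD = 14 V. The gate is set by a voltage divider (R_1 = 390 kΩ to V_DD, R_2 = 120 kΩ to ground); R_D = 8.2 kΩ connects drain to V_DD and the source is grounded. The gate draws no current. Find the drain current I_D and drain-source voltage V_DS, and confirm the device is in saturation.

V_G = V_DD·R_2/(R_1+R_2) = 14×120/510 = 3.29 V. With the source grounded, V_GS = V_G = 3.29 V.
Assume saturation: I_D = (k_n/2)(V_GS − V_t)² = (0.26/2)×(3.29 − 2)² = 0.13×1.29² = 0.218 mA.
V_DS = V_DD − I_D·R_D = 14 − 0.218×8.2 = 12.2 V.
Saturation requires V_DS ≥ V_GS − V_t = 1.29 V; 12.2 ≥ 1.29 ✓.

I_D ≈ 0.22 mA, V_DS ≈ 12 V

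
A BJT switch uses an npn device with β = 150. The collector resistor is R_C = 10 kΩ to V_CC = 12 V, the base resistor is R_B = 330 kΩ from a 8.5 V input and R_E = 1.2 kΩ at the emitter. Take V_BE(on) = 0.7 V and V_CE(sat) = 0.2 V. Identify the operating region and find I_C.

saturation; I_C ≈ 1.1 mA

Assume active: I_B = (8.5 − 0.7)/(330 + 151×1.2) = 0.0153 mA, I_C = β·I_B = 2.29 mA.
Then V_CE = 12 − 2.29×10 − 2.3×1.2 = -13.7 V < 0.2 V — the active assumption fails.
Re-solve with V_CE = 0.2 V. KCL at the emitter: V_E/R_E = (V_BB−0.7−V_E)/R_B + (V_CC−0.2−V_E)/R_C, giving V_E = 1.29 V.
I_C = (V_CC − 0.2 − V_E)/R_C = (11.8 − 1.29)/10 = 1.05 mA.
Check: I_B = (7.8 − 1.29)/330 = 0.0197 mA, and β·I_B = 2.96 mA > I_C, confirming saturation.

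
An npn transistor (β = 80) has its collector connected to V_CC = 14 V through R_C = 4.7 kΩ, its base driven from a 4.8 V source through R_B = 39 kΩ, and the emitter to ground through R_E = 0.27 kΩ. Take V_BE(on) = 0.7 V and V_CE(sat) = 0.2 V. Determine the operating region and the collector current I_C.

Assume active: I_B = (4.8 − 0.7)/(39 + 81×0.27) = 0.0674 mA, I_C = β·I_B = 5.39 mA.
Then V_CE = 14 − 5.39×4.7 − 5.46×0.27 = -12.8 V < 0.2 V — the active assumption fails.
Re-solve with V_CE = 0.2 V. KCL at the emitter: V_E/R_E = (V_BB−0.7−V_E)/R_B + (V_CC−0.2−V_E)/R_C, giving V_E = 0.771 V.
I_C = (V_CC − 0.2 − V_E)/R_C = (13.8 − 0.771)/4.7 = 2.77 mA.
Check: I_B = (4.1 − 0.771)/39 = 0.0853 mA, and β·I_B = 6.83 mA > I_C, confirming saturation.

saturation; I_C ≈ 2.8 mA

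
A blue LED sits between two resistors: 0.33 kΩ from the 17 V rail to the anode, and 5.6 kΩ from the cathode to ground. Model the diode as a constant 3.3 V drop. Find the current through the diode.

The two resistors are in series with the diode, so KVL gives 17 = I·0.33 + 3.3 + I·5.6.
I = (17 − 3.3) / (0.33 + 5.6) kΩ = 13.7 / 5.93 = 2.31 mA.

I ≈ 2.3 mA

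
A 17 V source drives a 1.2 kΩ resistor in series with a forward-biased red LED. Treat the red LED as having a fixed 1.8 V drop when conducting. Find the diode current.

I ≈ 13 mA

KVL around the loop: 17 = V_D + I·R = 1.8 + I × 1.2 kΩ.
So I = (17 − 1.8) / 1.2 kΩ = 15.2 / 1.2 = 12.7 mA.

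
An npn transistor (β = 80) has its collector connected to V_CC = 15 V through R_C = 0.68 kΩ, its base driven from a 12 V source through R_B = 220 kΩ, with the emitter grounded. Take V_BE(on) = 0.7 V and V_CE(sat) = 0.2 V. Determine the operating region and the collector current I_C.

Assume active. Base-emitter loop: I_B = (V_BB − V_BE)/R_B = (12 − 0.7)/220 = 0.0514 mA.
I_C = β·I_B = 80×0.0514 = 4.11 mA.
V_CE = V_CC − I_C·R_C = 15 − 4.11×0.68 = 12.2 V > V_CE(sat), so the active-region assumption holds.

active; I_C ≈ 4.1 mA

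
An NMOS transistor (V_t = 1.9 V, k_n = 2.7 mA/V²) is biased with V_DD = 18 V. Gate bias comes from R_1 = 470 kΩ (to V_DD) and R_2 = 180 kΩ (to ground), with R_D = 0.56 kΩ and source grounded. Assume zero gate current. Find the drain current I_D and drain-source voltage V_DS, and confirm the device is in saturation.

I_D ≈ 13 mA, V_DS ≈ 11 V

V_G = V_DD·R_2/(R_1+R_2) = 18×180/650 = 4.98 V. With the source grounded, V_GS = V_G = 4.98 V.
Assume saturation: I_D = (k_n/2)(V_GS − V_t)² = (2.7/2)×(4.98 − 1.9)² = 1.35×3.08² = 12.8 mA.
V_DS = V_DD − I_D·R_D = 18 − 12.8×0.56 = 10.8 V.
Saturation requires V_DS ≥ V_GS − V_t = 3.08 V; 10.8 ≥ 3.08 ✓.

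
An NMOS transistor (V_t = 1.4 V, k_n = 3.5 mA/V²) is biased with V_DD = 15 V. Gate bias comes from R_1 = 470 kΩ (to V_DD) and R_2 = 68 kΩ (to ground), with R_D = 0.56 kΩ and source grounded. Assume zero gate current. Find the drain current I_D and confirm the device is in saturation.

I_D ≈ 0.43 mA

V_G = V_DD·R_2/(R_1+R_2) = 15×68/538 = 1.9 V. With the source grounded, V_GS = V_G = 1.9 V.
Assume saturation: I_D = (k_n/2)(V_GS − V_t)² = (3.5/2)×(1.9 − 1.4)² = 1.75×0.496² = 0.43 mA.
V_DS = V_DD − I_D·R_D = 15 − 0.43×0.56 = 14.8 V.
Saturation requires V_DS ≥ V_GS − V_t = 0.496 V; 14.8 ≥ 0.496 ✓.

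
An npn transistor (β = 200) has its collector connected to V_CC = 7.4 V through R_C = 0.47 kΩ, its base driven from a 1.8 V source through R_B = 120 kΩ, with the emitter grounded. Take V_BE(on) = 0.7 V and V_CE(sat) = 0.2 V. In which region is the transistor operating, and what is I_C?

active; I_C ≈ 1.8 mA

Assume active. Base-emitter loop: I_B = (V_BB − V_BE)/R_B = (1.8 − 0.7)/120 = 0.00917 mA.
I_C = β·I_B = 200×0.00917 = 1.83 mA.
V_CE = V_CC − I_C·R_C = 7.4 − 1.83×0.47 = 6.54 V > V_CE(sat), so the active-region assumption holds.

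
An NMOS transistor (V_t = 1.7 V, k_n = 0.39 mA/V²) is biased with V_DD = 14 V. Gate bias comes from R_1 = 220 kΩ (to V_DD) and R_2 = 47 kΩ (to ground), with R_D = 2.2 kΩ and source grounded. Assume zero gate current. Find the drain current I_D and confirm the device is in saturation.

V_G = V_DD·R_2/(R_1+R_2) = 14×47/267 = 2.46 V. With the source grounded, V_GS = V_G = 2.46 V.
Assume saturation: I_D = (k_n/2)(V_GS − V_t)² = (0.39/2)×(2.46 − 1.7)² = 0.195×0.764² = 0.114 mA.
V_DS = V_DD − I_D·R_D = 14 − 0.114×2.2 = 13.7 V.
Saturation requires V_DS ≥ V_GS − V_t = 0.764 V; 13.7 ≥ 0.764 ✓.

I_D ≈ 0.11 mA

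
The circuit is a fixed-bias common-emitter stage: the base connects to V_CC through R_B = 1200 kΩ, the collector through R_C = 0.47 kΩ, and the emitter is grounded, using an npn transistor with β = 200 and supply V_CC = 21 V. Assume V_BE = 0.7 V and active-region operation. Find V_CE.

Base loop: V_CC = I_B·R_B + V_BE, so I_B = (21 − 0.7)/1200 kΩ = 0.0169 mA.
In the active region I_C = β·I_B = 200 × 0.0169 = 3.38 mA.
Collector loop: V_CE = V_CC − I_C·R_C = 21 − 3.38×0.47 = 19.4 V.
Since V_CE = 19.4 V > V_CE(sat) ≈ 0.2 V, the transistor is in the active region as assumed.

V_CE ≈ 19 V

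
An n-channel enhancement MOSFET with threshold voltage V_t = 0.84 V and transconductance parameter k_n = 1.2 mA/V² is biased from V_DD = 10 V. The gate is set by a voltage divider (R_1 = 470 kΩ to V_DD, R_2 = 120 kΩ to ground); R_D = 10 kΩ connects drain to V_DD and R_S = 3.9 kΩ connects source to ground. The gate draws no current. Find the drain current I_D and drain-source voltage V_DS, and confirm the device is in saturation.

V_G = V_DD·R_2/(R_1+R_2) = 10×120/590 = 2.03 V.
Assume saturation: I_D = (k_n/2)(V_GS − V_t)² with V_GS = V_G − I_D·R_S = 2.03 − 3.9·I_D.
Substituting gives 9.13·I_D² − 6.59·I_D + 0.855 = 0, with roots I_D = 0.17 or 0.552 mA.
The root I_D = 0.552 mA gives V_GS = -0.119 V ≤ V_t, so take I_D = 0.17 mA.
Then V_GS = 1.37 V and V_DS = V_DD − I_D(R_D+R_S) = 10 − 0.17×13.9 = 7.64 V.
Saturation requires V_DS ≥ V_GS − V_t = 0.532 V; 7.64 ≥ 0.532 ✓.

I_D ≈ 0.17 mA, V_DS ≈ 7.6 V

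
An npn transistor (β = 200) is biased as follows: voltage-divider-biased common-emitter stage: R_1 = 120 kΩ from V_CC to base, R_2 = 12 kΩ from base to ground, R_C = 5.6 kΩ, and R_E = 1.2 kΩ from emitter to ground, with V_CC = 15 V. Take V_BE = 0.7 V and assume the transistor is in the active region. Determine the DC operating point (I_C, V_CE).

Thevenize the base divider: V_Th = V_CC·R_2/(R_1+R_2) = 15×12/132 = 1.36 V, R_Th = R_1‖R_2 = 10.9 kΩ.
Base-emitter loop: V_Th = I_B·R_Th + V_BE + (β+1)I_B·R_E, so I_B = (1.36 − 0.7) / (10.9 + 201×1.2) = 0.00263 mA.
I_C = β·I_B = 200×0.00263 = 0.526 mA, and I_E = (β+1)I_B = 0.529 mA.
V_CE = V_CC − I_C·R_C − I_E·R_E = 15 − 0.526×5.6 − 0.529×1.2 = 11.4 V.
V_CE = 11.4 V > 0.2 V confirms active-region operation.

I_C ≈ 0.53 mA, V_CE ≈ 11 V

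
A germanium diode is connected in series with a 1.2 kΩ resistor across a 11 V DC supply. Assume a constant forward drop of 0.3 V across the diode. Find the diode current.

I ≈ 8.9 mA

KVL around the loop: 11 = V_D + I·R = 0.3 + I × 1.2 kΩ.
So I = (11 − 0.3) / 1.2 kΩ = 10.7 / 1.2 = 8.92 mA.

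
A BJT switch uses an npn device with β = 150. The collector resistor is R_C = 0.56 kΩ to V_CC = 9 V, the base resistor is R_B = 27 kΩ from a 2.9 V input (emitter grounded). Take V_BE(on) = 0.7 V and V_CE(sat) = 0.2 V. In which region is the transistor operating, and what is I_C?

Assume active. Base-emitter loop: I_B = (V_BB − V_BE)/R_B = (2.9 − 0.7)/27 = 0.0815 mA.
I_C = β·I_B = 150×0.0815 = 12.2 mA.
V_CE = V_CC − I_C·R_C = 9 − 12.2×0.56 = 2.16 V > V_CE(sat), so the active-region assumption holds.

active; I_C ≈ 12 mA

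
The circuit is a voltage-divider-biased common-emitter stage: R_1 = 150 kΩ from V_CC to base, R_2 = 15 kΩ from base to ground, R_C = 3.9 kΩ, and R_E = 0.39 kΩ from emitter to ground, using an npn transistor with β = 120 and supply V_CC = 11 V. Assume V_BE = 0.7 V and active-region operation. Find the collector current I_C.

I_C ≈ 0.59 mA

Thevenize the base divider: V_Th = V_CC·R_2/(R_1+R_2) = 11×15/165 = 1 V, R_Th = R_1‖R_2 = 13.6 kΩ.
Base-emitter loop: V_Th = I_B·R_Th + V_BE + (β+1)I_B·R_E, so I_B = (1 − 0.7) / (13.6 + 121×0.39) = 0.00493 mA.
I_C = β·I_B = 120×0.00493 = 0.592 mA, and I_E = (β+1)I_B = 0.597 mA.
V_CE = V_CC − I_C·R_C − I_E·R_E = 11 − 0.592×3.9 − 0.597×0.39 = 8.46 V.
V_CE = 8.46 V > 0.2 V confirms active-region operation.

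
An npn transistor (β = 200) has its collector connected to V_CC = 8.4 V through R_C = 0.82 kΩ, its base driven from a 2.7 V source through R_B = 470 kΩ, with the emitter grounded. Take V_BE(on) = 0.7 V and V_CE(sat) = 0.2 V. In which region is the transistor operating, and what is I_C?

active; I_C ≈ 0.85 mA

Assume active. Base-emitter loop: I_B = (V_BB − V_BE)/R_B = (2.7 − 0.7)/470 = 0.00426 mA.
I_C = β·I_B = 200×0.00426 = 0.851 mA.
V_CE = V_CC − I_C·R_C = 8.4 − 0.851×0.82 = 7.7 V > V_CE(sat), so the active-region assumption holds.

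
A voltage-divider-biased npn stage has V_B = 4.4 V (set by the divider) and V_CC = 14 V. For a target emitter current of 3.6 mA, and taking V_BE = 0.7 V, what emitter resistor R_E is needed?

V_E = V_B − V_BE = 4.4 − 0.7 = 3.7 V.
R_E = V_E / I_E = 3.7 / 3.6 = 1.03 kΩ.

R_E ≈ 1 kΩ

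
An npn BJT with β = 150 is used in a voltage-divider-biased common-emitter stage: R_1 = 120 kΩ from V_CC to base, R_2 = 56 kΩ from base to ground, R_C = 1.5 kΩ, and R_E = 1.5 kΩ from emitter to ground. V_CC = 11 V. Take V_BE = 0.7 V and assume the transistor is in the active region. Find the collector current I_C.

Thevenize the base divider: V_Th = V_CC·R_2/(R_1+R_2) = 11×56/176 = 3.5 V, R_Th = R_1‖R_2 = 38.2 kΩ.
Base-emitter loop: V_Th = I_B·R_Th + V_BE + (β+1)I_B·R_E, so I_B = (3.5 − 0.7) / (38.2 + 151×1.5) = 0.0106 mA.
I_C = β·I_B = 150×0.0106 = 1.59 mA, and I_E = (β+1)I_B = 1.6 mA.
V_CE = V_CC − I_C·R_C − I_E·R_E = 11 − 1.59×1.5 − 1.6×1.5 = 6.22 V.
V_CE = 6.22 V > 0.2 V confirms active-region operation.

I_C ≈ 1.6 mA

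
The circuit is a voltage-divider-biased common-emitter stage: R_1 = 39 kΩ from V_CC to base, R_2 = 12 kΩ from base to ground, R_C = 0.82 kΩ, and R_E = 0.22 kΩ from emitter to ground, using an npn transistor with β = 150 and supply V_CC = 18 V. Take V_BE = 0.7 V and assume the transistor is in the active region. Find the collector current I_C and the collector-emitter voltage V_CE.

I_C ≈ 13 mA, V_CE ≈ 5 V

Thevenize the base divider: V_Th = V_CC·R_2/(R_1+R_2) = 18×12/51 = 4.24 V, R_Th = R_1‖R_2 = 9.18 kΩ.
Base-emitter loop: V_Th = I_B·R_Th + V_BE + (β+1)I_B·R_E, so I_B = (4.24 − 0.7) / (9.18 + 151×0.22) = 0.0834 mA.
I_C = β·I_B = 150×0.0834 = 12.5 mA, and I_E = (β+1)I_B = 12.6 mA.
V_CE = V_CC − I_C·R_C − I_E·R_E = 18 − 12.5×0.82 − 12.6×0.22 = 4.97 V.
V_CE = 4.97 V > 0.2 V confirms active-region operation.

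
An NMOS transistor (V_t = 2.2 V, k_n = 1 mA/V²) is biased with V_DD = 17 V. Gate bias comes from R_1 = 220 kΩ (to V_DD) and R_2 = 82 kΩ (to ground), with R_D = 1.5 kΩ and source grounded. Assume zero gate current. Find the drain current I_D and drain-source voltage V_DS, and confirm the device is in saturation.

I_D ≈ 2.9 mA, V_DS ≈ 13 V

V_G = V_DD·R_2/(R_1+R_2) = 17×82/302 = 4.62 V. With the source grounded, V_GS = V_G = 4.62 V.
Assume saturation: I_D = (k_n/2)(V_GS − V_t)² = (1/2)×(4.62 − 2.2)² = 0.5×2.42² = 2.92 mA.
V_DS = V_DD − I_D·R_D = 17 − 2.92×1.5 = 12.6 V.
Saturation requires V_DS ≥ V_GS − V_t = 2.42 V; 12.6 ≥ 2.42 ✓.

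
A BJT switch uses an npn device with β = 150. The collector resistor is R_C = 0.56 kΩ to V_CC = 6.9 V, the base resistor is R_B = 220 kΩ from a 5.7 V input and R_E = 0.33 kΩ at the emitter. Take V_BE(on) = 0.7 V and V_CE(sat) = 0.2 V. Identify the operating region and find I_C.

active; I_C ≈ 2.8 mA

Assume active. Base-emitter loop: I_B = (V_BB − V_BE)/(R_B + (β+1)R_E) = (5.7 − 0.7)/(220 + 151×0.33) = 0.0185 mA.
I_C = β·I_B = 150×0.0185 = 2.78 mA.
V_CE = V_CC − I_C·R_C − I_E·R_E = 6.9 − 2.78×0.56 − 2.8×0.33 = 4.42 V > V_CE(sat), so the active-region assumption holds.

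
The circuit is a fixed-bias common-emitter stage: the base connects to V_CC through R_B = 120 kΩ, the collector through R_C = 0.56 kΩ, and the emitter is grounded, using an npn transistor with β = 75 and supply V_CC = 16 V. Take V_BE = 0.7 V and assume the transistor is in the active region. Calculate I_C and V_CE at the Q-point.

Base loop: V_CC = I_B·R_B + V_BE, so I_B = (16 − 0.7)/120 kΩ = 0.128 mA.
In the active region I_C = β·I_B = 75 × 0.128 = 9.56 mA.
Collector loop: V_CE = V_CC − I_C·R_C = 16 − 9.56×0.56 = 10.6 V.
Since V_CE = 10.6 V > V_CE(sat) ≈ 0.2 V, the transistor is in the active region as assumed.

I_C ≈ 9.6 mA, V_CE ≈ 11 V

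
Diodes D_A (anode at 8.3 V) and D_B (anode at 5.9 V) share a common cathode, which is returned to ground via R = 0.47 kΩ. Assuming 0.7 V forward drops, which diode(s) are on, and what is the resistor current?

Only D_A conducts; I_R ≈ 16 mA

Assume both conduct. Then node N would need to be at both 8.3−0.7 = 7.6 V and 5.9−0.7 = 5.2 V, which is impossible.
Assume only D_A conducts: V_N = 8.3 − 0.7 = 7.6 V, so I_R = 7.6/0.47 = 16.2 mA.
Check D_B: its anode-to-cathode voltage is 5.9 − 7.6 = -1.7 V < 0.7 V, so it is off. The assumption is consistent.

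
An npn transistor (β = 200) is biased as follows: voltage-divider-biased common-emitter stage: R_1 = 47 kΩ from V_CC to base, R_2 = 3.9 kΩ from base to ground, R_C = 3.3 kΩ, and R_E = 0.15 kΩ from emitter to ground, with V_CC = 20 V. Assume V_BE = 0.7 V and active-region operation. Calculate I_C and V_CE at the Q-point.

Thevenize the base divider: V_Th = V_CC·R_2/(R_1+R_2) = 20×3.9/50.9 = 1.53 V, R_Th = R_1‖R_2 = 3.6 kΩ.
Base-emitter loop: V_Th = I_B·R_Th + V_BE + (β+1)I_B·R_E, so I_B = (1.53 − 0.7) / (3.6 + 201×0.15) = 0.0247 mA.
I_C = β·I_B = 200×0.0247 = 4.93 mA, and I_E = (β+1)I_B = 4.96 mA.
V_CE = V_CC − I_C·R_C − I_E·R_E = 20 − 4.93×3.3 − 4.96×0.15 = 2.98 V.
V_CE = 2.98 V > 0.2 V confirms active-region operation.

I_C ≈ 4.9 mA, V_CE ≈ 3 V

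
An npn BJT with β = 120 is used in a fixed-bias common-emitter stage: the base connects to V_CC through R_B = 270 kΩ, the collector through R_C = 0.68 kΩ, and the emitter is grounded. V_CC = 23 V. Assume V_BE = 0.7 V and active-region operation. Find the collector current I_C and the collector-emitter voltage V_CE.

I_C ≈ 9.9 mA, V_CE ≈ 16 V

Base loop: V_CC = I_B·R_B + V_BE, so I_B = (23 − 0.7)/270 kΩ = 0.0826 mA.
In the active region I_C = β·I_B = 120 × 0.0826 = 9.91 mA.
Collector loop: V_CE = V_CC − I_C·R_C = 23 − 9.91×0.68 = 16.3 V.
Since V_CE = 16.3 V > V_CE(sat) ≈ 0.2 V, the transistor is in the active region as assumed.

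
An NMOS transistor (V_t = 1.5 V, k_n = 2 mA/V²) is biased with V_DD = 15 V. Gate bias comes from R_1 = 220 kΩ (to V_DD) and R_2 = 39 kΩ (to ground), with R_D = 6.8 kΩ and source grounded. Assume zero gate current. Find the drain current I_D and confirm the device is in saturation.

V_G = V_DD·R_2/(R_1+R_2) = 15×39/259 = 2.26 V. With the source grounded, V_GS = V_G = 2.26 V.
Assume saturation: I_D = (k_n/2)(V_GS − V_t)² = (2/2)×(2.26 − 1.5)² = 1×0.759² = 0.576 mA.
V_DS = V_DD − I_D·R_D = 15 − 0.576×6.8 = 11.1 V.
Saturation requires V_DS ≥ V_GS − V_t = 0.759 V; 11.1 ≥ 0.759 ✓.

I_D ≈ 0.58 mA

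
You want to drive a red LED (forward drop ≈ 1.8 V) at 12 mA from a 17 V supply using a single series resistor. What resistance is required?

R ≈ 1.3 kΩ

The resistor drops V_S − V_D = 17 − 1.8 = 15.2 V at 12 mA.
R = 15.2 V / 12 mA = 1.27 kΩ.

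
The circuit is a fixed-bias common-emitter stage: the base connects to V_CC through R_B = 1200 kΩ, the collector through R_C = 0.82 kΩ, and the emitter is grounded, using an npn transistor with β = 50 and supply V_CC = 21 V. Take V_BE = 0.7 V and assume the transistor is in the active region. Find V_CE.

V_CE ≈ 20 V

Base loop: V_CC = I_B·R_B + V_BE, so I_B = (21 − 0.7)/1200 kΩ = 0.0169 mA.
In the active region I_C = β·I_B = 50 × 0.0169 = 0.846 mA.
Collector loop: V_CE = V_CC − I_C·R_C = 21 − 0.846×0.82 = 20.3 V.
Since V_CE = 20.3 V > V_CE(sat) ≈ 0.2 V, the transistor is in the active region as assumed.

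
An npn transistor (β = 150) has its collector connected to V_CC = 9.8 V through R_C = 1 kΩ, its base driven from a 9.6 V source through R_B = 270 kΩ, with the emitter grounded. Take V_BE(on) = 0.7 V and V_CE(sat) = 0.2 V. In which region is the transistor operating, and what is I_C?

Assume active. Base-emitter loop: I_B = (V_BB − V_BE)/R_B = (9.6 − 0.7)/270 = 0.033 mA.
I_C = β·I_B = 150×0.033 = 4.94 mA.
V_CE = V_CC − I_C·R_C = 9.8 − 4.94×1 = 4.86 V > V_CE(sat), so the active-region assumption holds.

active; I_C ≈ 4.9 mA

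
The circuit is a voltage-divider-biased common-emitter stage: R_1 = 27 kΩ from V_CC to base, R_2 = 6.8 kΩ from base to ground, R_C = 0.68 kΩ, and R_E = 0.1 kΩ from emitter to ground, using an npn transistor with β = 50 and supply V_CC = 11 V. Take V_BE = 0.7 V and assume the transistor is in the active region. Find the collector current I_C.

Thevenize the base divider: V_Th = V_CC·R_2/(R_1+R_2) = 11×6.8/33.8 = 2.21 V, R_Th = R_1‖R_2 = 5.43 kΩ.
Base-emitter loop: V_Th = I_B·R_Th + V_BE + (β+1)I_B·R_E, so I_B = (2.21 − 0.7) / (5.43 + 51×0.1) = 0.144 mA.
I_C = β·I_B = 50×0.144 = 7.18 mA, and I_E = (β+1)I_B = 7.33 mA.
V_CE = V_CC − I_C·R_C − I_E·R_E = 11 − 7.18×0.68 − 7.33×0.1 = 5.38 V.
V_CE = 5.38 V > 0.2 V confirms active-region operation.

I_C ≈ 7.2 mA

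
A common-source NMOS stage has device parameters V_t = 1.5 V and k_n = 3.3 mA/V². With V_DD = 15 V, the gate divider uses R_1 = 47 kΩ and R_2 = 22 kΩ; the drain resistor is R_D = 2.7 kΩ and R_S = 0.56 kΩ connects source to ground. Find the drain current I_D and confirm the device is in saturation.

V_G = V_DD·R_2/(R_1+R_2) = 15×22/69 = 4.78 V.
Assume saturation: I_D = (k_n/2)(V_GS − V_t)² with V_GS = V_G − I_D·R_S = 4.78 − 0.56·I_D.
Substituting gives 0.517·I_D² − 7.07·I_D + 17.8 = 0, with roots I_D = 3.33 or 10.3 mA.
The root I_D = 10.3 mA gives V_GS = -1 V ≤ V_t, so take I_D = 3.33 mA.
Then V_GS = 2.92 V and V_DS = V_DD − I_D(R_D+R_S) = 15 − 3.33×3.26 = 4.16 V.
Saturation requires V_DS ≥ V_GS − V_t = 1.42 V; 4.16 ≥ 1.42 ✓.

I_D ≈ 3.3 mA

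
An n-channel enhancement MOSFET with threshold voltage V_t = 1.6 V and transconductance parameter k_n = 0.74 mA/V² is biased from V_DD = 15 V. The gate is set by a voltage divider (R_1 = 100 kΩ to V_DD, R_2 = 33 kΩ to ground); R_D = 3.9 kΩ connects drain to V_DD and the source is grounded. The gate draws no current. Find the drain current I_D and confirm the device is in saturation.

V_G = V_DD·R_2/(R_1+R_2) = 15×33/133 = 3.72 V. With the source grounded, V_GS = V_G = 3.72 V.
Assume saturation: I_D = (k_n/2)(V_GS − V_t)² = (0.74/2)×(3.72 − 1.6)² = 0.37×2.12² = 1.67 mA.
V_DS = V_DD − I_D·R_D = 15 − 1.67×3.9 = 8.5 V.
Saturation requires V_DS ≥ V_GS − V_t = 2.12 V; 8.5 ≥ 2.12 ✓.

I_D ≈ 1.7 mA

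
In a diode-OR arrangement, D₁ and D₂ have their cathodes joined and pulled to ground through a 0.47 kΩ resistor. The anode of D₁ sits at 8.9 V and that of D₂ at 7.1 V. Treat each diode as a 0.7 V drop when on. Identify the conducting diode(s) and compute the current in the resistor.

Assume both conduct. Then node N would need to be at both 8.9−0.7 = 8.2 V and 7.1−0.7 = 6.4 V, which is impossible.
Assume only D₁ conducts: V_N = 8.9 − 0.7 = 8.2 V, so I_R = 8.2/0.47 = 17.4 mA.
Check D₂: its anode-to-cathode voltage is 7.1 − 8.2 = -1.1 V < 0.7 V, so it is off. The assumption is consistent.

Only D₁ conducts; I_R ≈ 17 mA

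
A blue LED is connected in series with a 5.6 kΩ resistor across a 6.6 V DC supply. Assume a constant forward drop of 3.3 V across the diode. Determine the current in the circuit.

I ≈ 0.59 mA

KVL around the loop: 6.6 = V_D + I·R = 3.3 + I × 5.6 kΩ.
So I = (6.6 − 3.3) / 5.6 kΩ = 3.3 / 5.6 = 0.589 mA.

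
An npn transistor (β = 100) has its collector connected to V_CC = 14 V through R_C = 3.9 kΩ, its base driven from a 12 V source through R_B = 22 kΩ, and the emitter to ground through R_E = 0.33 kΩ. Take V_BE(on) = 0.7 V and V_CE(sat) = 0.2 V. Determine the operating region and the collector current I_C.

Assume active: I_B = (12 − 0.7)/(22 + 101×0.33) = 0.204 mA, I_C = β·I_B = 20.4 mA.
Then V_CE = 14 − 20.4×3.9 − 20.6×0.33 = -72.5 V < 0.2 V — the active assumption fails.
Re-solve with V_CE = 0.2 V. KCL at the emitter: V_E/R_E = (V_BB−0.7−V_E)/R_B + (V_CC−0.2−V_E)/R_C, giving V_E = 1.22 V.
I_C = (V_CC − 0.2 − V_E)/R_C = (13.8 − 1.22)/3.9 = 3.23 mA.
Check: I_B = (11.3 − 1.22)/22 = 0.458 mA, and β·I_B = 45.8 mA > I_C, confirming saturation.

saturation; I_C ≈ 3.2 mA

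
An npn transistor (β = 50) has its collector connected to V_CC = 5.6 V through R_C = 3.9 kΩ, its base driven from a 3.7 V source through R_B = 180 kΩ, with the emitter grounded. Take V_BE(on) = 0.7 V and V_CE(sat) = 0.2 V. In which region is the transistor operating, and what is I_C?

active; I_C ≈ 0.83 mA

Assume active. Base-emitter loop: I_B = (V_BB − V_BE)/R_B = (3.7 − 0.7)/180 = 0.0167 mA.
I_C = β·I_B = 50×0.0167 = 0.833 mA.
V_CE = V_CC − I_C·R_C = 5.6 − 0.833×3.9 = 2.35 V > V_CE(sat), so the active-region assumption holds.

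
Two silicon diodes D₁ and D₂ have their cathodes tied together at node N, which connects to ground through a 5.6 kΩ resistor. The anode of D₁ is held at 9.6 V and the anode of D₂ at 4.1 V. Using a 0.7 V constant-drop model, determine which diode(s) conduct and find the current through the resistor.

Assume both conduct. Then node N would need to be at both 9.6−0.7 = 8.9 V and 4.1−0.7 = 3.4 V, which is impossible.
Assume only D₁ conducts: V_N = 9.6 − 0.7 = 8.9 V, so I_R = 8.9/5.6 = 1.59 mA.
Check D₂: its anode-to-cathode voltage is 4.1 − 8.9 = -4.8 V < 0.7 V, so it is off. The assumption is consistent.

Only D₁ conducts; I_R ≈ 1.6 mA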